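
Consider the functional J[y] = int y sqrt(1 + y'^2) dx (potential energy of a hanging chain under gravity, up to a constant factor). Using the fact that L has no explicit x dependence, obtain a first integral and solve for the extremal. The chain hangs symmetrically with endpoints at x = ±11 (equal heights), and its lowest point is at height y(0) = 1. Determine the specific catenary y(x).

The Lagrangian L(y, y') = y sqrt(1 + y'^2) has no explicit x dependence, so the Beltrami identity applies:
    L − y' ∂L/∂y' = C.
Compute ∂L/∂y' = y · y' / sqrt(1 + y'^2). Then
    L − y' ∂L/∂y'
    = y sqrt(1 + y'^2) − y · y'^2 / sqrt(1 + y'^2)
    = y (1 + y'^2 − y'^2) / sqrt(1 + y'^2)
    = y / sqrt(1 + y'^2) = C.
Squaring gives y^2 = C^2 (1 + y'^2), i.e.
    y'^2 = y^2 / C^2 − 1.
Separating variables,
    dy / sqrt(y^2 − C^2) = dx / C,
and integrating gives arccosh(y / C) = (x − a)/C, so
    y(x) = C cosh((x − a)/C),
the catenary. The constants C and a are fixed by the two endpoint conditions (and, for the hanging-chain problem, the length constraint selects C).
Now fit the given data. The endpoints x = ±11 are symmetric at equal height, so the catenary is even about its minimum: a = 0 and y(x) = C cosh(x/C). The lowest point is y(0) = C cosh(0) = C, and we are told y(0) = 1, so C = 1. Therefore
    y(x) = cosh(x),
and at the endpoints
    y(±11) = cosh(11).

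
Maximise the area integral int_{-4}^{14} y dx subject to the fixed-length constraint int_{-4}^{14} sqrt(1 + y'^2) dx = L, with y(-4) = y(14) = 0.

Set up the augmented Lagrangian using a multiplier λ for the length constraint:
    F(y, y') = y − λ sqrt(1 + y'^2).
F has no explicit x dependence, so the Beltrami identity yields a first integral
    F − y' ∂F/∂y' = C.
Compute ∂F/∂y' = −λ y' / sqrt(1 + y'^2). Then
    y − λ sqrt(1 + y'^2) + λ y'^2 / sqrt(1 + y'^2) = C
    ⇒  y − λ / sqrt(1 + y'^2) = C.
Solving for y' and integrating gives
    (x − a)^2 + (y − b)^2 = λ^2,
a circular arc of radius λ. The constants a, b are determined by the endpoint conditions y(-4) = y(14) = 0, and λ is fixed implicitly by the length constraint
    ∫_{-4}^{14} sqrt(1 + y'^2) dx = L.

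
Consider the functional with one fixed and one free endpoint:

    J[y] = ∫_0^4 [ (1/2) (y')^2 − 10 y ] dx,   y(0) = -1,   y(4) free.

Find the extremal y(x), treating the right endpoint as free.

The Lagrangian L = (1/2) (y')^2 − 10 y gives
    ∂L/∂y = −10,   ∂L/∂y' = y'.
Euler-Lagrange: d/dx(y') − (−10) = 0, i.e. y'' + 10 = 0, so
    y(x) = −(10/2) x^2 + C1 x + C2.
Fixed left endpoint y(0) = -1 ⇒ C2 = -1.
The right endpoint x = 4 is free, so the natural (transversality) condition is ∂L/∂y' |_{x=4} = 0, i.e. y'(4) = 0.
Compute y'(x) = −10 x + C1, so y'(4) = −40 + C1 = 0 ⇒ C1 = 40.
Therefore the extremal is
    y(x) = −5 x^2 + 40 x − 1.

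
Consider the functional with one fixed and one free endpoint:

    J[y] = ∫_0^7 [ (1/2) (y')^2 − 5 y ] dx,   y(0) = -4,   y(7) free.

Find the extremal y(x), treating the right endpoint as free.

The Lagrangian L = (1/2) (y')^2 − 5 y gives
    ∂L/∂y = −5,   ∂L/∂y' = y'.
Euler-Lagrange: d/dx(y') − (−5) = 0, i.e. y'' + 5 = 0, so
    y(x) = −(5/2) x^2 + C1 x + C2.
Fixed left endpoint y(0) = -4 ⇒ C2 = -4.
The right endpoint x = 7 is free, so the natural (transversality) condition is ∂L/∂y' |_{x=7} = 0, i.e. y'(7) = 0.
Compute y'(x) = −5 x + C1, so y'(7) = −35 + C1 = 0 ⇒ C1 = 35.
Therefore the extremal is
    y(x) = −(5/2) x^2 + 35 x − 4.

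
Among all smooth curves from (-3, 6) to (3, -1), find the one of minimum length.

Arc-length functional: J[y] = ∫ sqrt(1 + (y')^2) dx.
Lagrangian L = sqrt(1 + (y')^2) has no explicit y dependence, so ∂L/∂y = 0 and the Euler-Lagrange equation gives
    d/dx( y' / sqrt(1 + (y')^2) ) = 0  ⇒  y' / sqrt(1 + (y')^2) = const.
Hence y' is constant, so y(x) is affine.
Fitting the endpoints (-3, 6) and (3, -1):
    slope m = ((-1) − 6) / (3 − (-3)) = -7/6,
    intercept c = 6 − m·(-3) = 5/2.
Extremal: y(x) = (-7/6) x + 5/2.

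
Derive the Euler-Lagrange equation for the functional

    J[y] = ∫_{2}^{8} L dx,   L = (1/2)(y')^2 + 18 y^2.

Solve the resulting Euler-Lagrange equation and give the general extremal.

The Lagrangian is L = (1/2)(y')^2 + 18 y^2.
∂L/∂y = 36y.
∂L/∂y' = y'.
The Euler-Lagrange equation d/dx(∂L/∂y') − ∂L/∂y = 0 becomes:
    y'' - 36 y = 0
General solution: y(x) = A e^(6x) + B e^(-6x), where A and B are arbitrary constants fixed by the endpoint conditions.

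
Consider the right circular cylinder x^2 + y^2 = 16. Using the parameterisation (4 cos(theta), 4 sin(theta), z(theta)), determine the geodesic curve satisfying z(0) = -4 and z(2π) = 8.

Parameterise the cylinder of radius R = 4 as
    r(θ) = (4 cos θ, 4 sin θ, z(θ)).
The arc-length element is
    ds = sqrt(16 + (dz/dθ)^2) dθ,
so the Lagrangian is L = sqrt(16 + z'^2).
L depends on z' only, not on z or θ, so ∂L/∂z = 0 and
    ∂L/∂z' = z' / sqrt(16 + z'^2).
The Euler-Lagrange equation gives
    d/dθ( z' / sqrt(16 + z'^2) ) = 0,
so z' is constant. Integrating once:
    z(θ) = a θ + b,
a helix on the cylinder (a straight line when the cylinder is unrolled). The constants a, b are determined by the endpoint conditions.
With endpoint conditions z(0) = -4 and z(2π) = 8: from z(0) = b we get b = -4, and a·2π + -4 = 8 gives a = 6/π, so
    z(θ) = (6/π) θ − 4.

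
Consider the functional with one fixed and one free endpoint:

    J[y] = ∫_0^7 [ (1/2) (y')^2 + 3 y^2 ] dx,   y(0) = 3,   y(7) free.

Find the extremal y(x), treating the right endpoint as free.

The Lagrangian L = (1/2) (y')^2 + 3 y^2 gives
    ∂L/∂y = 6 y,   ∂L/∂y' = y'.
Euler-Lagrange: y'' − 6 y = 0.
With k = sqrt(6), the general solution is
    y(x) = A cosh(sqrt(6) x) + B sinh(sqrt(6) x).
Fixed left endpoint y(0) = 3 ⇒ A = 3.
The right endpoint x = 7 is free, so the natural (transversality) condition is ∂L/∂y' |_{x=7} = 0, i.e. y'(7) = 0.
Compute y'(x) = A k sinh(k x) + B k cosh(k x), so
    y'(7) = A k sinh(k·7) + B k cosh(k·7) = 0
    ⇒ B = −A tanh(k·7) = − 3 tanh(sqrt(6)·7).
Therefore the extremal is
    y(x) = 3 cosh(sqrt(6) x) − 3 tanh(sqrt(6)·7) sinh(sqrt(6) x).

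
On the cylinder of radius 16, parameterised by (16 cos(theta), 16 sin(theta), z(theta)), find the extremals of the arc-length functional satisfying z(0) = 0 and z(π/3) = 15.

Parameterise the cylinder of radius R = 16 as
    r(θ) = (16 cos θ, 16 sin θ, z(θ)).
The arc-length element is
    ds = sqrt(256 + (dz/dθ)^2) dθ,
so the Lagrangian is L = sqrt(256 + z'^2).
L depends on z' only, not on z or θ, so ∂L/∂z = 0 and
    ∂L/∂z' = z' / sqrt(256 + z'^2).
The Euler-Lagrange equation gives
    d/dθ( z' / sqrt(256 + z'^2) ) = 0,
so z' is constant. Integrating once:
    z(θ) = a θ + b,
a helix on the cylinder (a straight line when the cylinder is unrolled). The constants a, b are determined by the endpoint conditions.
With endpoint conditions z(0) = 0 and z(π/3) = 15: from z(0) = b we get b = 0, and a·π/3 + 0 = 15 gives a = 45/π, so
    z(θ) = (45/π) θ.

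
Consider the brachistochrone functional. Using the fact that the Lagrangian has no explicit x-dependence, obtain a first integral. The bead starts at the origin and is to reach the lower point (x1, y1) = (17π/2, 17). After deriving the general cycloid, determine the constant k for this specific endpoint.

The Lagrangian L = sqrt((1 + y'^2) / y) has no explicit x dependence, so the Beltrami identity applies:
    L − y' ∂L/∂y' = C.
Compute ∂L/∂y' = y' / sqrt(y (1 + y'^2)).
Substitute:
    sqrt((1 + y'^2)/y) − y'·y' / sqrt(y (1 + y'^2))
    = (1 + y'^2) / sqrt(y (1 + y'^2)) − y'^2 / sqrt(y (1 + y'^2))
    = 1 / sqrt(y (1 + y'^2)) = C.
Squaring and rearranging gives the first integral
    y (1 + y'^2) = 1/C^2 =: k   (constant).
Solving this first-order ODE by the substitution
    y = (k/2)(1 − cos θ)
yields the cycloid parameterisation
    x(θ) = (k/2)(θ − sin θ),   y(θ) = (k/2)(1 − cos θ).
The constant k is fixed by the endpoint condition.
Now fit the given lower endpoint (x1, y1) = (17π/2, 17). At the bottom of the first arch (θ = π), the parametric equations give
    y(π) = (k/2)(1 − cos π) = k,
    x(π) = (k/2)(π − sin π) = kπ/2.
Matching y(π) = 17 gives k = 17, consistent with x(π) = 17π/2. Therefore the specific cycloid is
    x(θ) = (17/2)(θ − sin θ),   y(θ) = (17/2)(1 − cos θ).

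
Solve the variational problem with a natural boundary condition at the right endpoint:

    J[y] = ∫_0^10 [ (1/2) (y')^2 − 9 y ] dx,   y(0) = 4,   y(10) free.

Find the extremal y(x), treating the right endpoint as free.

The Lagrangian L = (1/2) (y')^2 − 9 y gives
    ∂L/∂y = −9,   ∂L/∂y' = y'.
Euler-Lagrange: d/dx(y') − (−9) = 0, i.e. y'' + 9 = 0, so
    y(x) = −(9/2) x^2 + C1 x + C2.
Fixed left endpoint y(0) = 4 ⇒ C2 = 4.
The right endpoint x = 10 is free, so the natural (transversality) condition is ∂L/∂y' |_{x=10} = 0, i.e. y'(10) = 0.
Compute y'(x) = −9 x + C1, so y'(10) = −90 + C1 = 0 ⇒ C1 = 90.
Therefore the extremal is
    y(x) = −(9/2) x^2 + 90 x + 4.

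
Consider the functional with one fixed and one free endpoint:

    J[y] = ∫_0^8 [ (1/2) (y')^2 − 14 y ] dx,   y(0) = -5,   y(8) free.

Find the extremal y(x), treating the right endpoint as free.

The Lagrangian L = (1/2) (y')^2 − 14 y gives
    ∂L/∂y = −14,   ∂L/∂y' = y'.
Euler-Lagrange: d/dx(y') − (−14) = 0, i.e. y'' + 14 = 0, so
    y(x) = −(14/2) x^2 + C1 x + C2.
Fixed left endpoint y(0) = -5 ⇒ C2 = -5.
The right endpoint x = 8 is free, so the natural (transversality) condition is ∂L/∂y' |_{x=8} = 0, i.e. y'(8) = 0.
Compute y'(x) = −14 x + C1, so y'(8) = −112 + C1 = 0 ⇒ C1 = 112.
Therefore the extremal is
    y(x) = −7 x^2 + 112 x − 5.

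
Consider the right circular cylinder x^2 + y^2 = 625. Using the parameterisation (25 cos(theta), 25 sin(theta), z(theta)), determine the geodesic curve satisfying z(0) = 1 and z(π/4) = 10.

Parameterise the cylinder of radius R = 25 as
    r(θ) = (25 cos θ, 25 sin θ, z(θ)).
The arc-length element is
    ds = sqrt(625 + (dz/dθ)^2) dθ,
so the Lagrangian is L = sqrt(625 + z'^2).
L depends on z' only, not on z or θ, so ∂L/∂z = 0 and
    ∂L/∂z' = z' / sqrt(625 + z'^2).
The Euler-Lagrange equation gives
    d/dθ( z' / sqrt(625 + z'^2) ) = 0,
so z' is constant. Integrating once:
    z(θ) = a θ + b,
a helix on the cylinder (a straight line when the cylinder is unrolled). The constants a, b are determined by the endpoint conditions.
With endpoint conditions z(0) = 1 and z(π/4) = 10: from z(0) = b we get b = 1, and a·π/4 + 1 = 10 gives a = 36/π, so
    z(θ) = (36/π) θ + 1.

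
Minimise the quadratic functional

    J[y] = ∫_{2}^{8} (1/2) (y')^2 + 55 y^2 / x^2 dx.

The Lagrangian is L = (1/2) (y')^2 + 55 y^2 / x^2.
Compute ∂L/∂y = 110y/x^2, ∂L/∂y' = y'.
The Euler-Lagrange equation d/dx(∂L/∂y') − ∂L/∂y = 0 reduces to
    y'' − 110/x^2 · y = 0  (x > 0).
Its general solution is
    y(x) = A x^11 + B x^(-10),
with A, B fixed by the endpoint conditions.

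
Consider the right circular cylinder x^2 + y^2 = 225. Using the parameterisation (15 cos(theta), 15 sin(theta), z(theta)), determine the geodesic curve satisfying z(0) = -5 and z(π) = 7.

Parameterise the cylinder of radius R = 15 as
    r(θ) = (15 cos θ, 15 sin θ, z(θ)).
The arc-length element is
    ds = sqrt(225 + (dz/dθ)^2) dθ,
so the Lagrangian is L = sqrt(225 + z'^2).
L depends on z' only, not on z or θ, so ∂L/∂z = 0 and
    ∂L/∂z' = z' / sqrt(225 + z'^2).
The Euler-Lagrange equation gives
    d/dθ( z' / sqrt(225 + z'^2) ) = 0,
so z' is constant. Integrating once:
    z(θ) = a θ + b,
a helix on the cylinder (a straight line when the cylinder is unrolled). The constants a, b are determined by the endpoint conditions.
With endpoint conditions z(0) = -5 and z(π) = 7: from z(0) = b we get b = -5, and a·π + -5 = 7 gives a = 12/π, so
    z(θ) = (12/π) θ − 5.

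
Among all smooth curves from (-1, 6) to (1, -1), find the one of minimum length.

Arc-length functional: J[y] = ∫ sqrt(1 + (y')^2) dx.
Lagrangian L = sqrt(1 + (y')^2) has no explicit y dependence, so ∂L/∂y = 0 and the Euler-Lagrange equation gives
    d/dx( y' / sqrt(1 + (y')^2) ) = 0  ⇒  y' / sqrt(1 + (y')^2) = const.
Hence y' is constant, so y(x) is affine.
Fitting the endpoints (-1, 6) and (1, -1):
    slope m = ((-1) − 6) / (1 − (-1)) = -7/2,
    intercept c = 6 − m·(-1) = 5/2.
Extremal: y(x) = (-7/2) x + 5/2.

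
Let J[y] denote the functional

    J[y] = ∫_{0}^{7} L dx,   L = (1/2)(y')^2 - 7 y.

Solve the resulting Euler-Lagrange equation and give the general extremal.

The Lagrangian is L = (1/2)(y')^2 - 7 y.
∂L/∂y = -7.
∂L/∂y' = y'.
The Euler-Lagrange equation d/dx(∂L/∂y') − ∂L/∂y = 0 becomes:
    y'' + 7 = 0
General solution: y(x) = -(7/2) x^2 + A x + B, where A and B are arbitrary constants fixed by the endpoint conditions.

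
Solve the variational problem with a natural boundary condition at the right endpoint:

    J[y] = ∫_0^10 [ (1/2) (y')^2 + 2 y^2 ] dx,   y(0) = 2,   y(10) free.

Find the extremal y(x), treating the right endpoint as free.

The Lagrangian L = (1/2) (y')^2 + 2 y^2 gives
    ∂L/∂y = 4 y,   ∂L/∂y' = y'.
Euler-Lagrange: y'' − 4 y = 0.
With k = 2, the general solution is
    y(x) = A cosh(2 x) + B sinh(2 x).
Fixed left endpoint y(0) = 2 ⇒ A = 2.
The right endpoint x = 10 is free, so the natural (transversality) condition is ∂L/∂y' |_{x=10} = 0, i.e. y'(10) = 0.
Compute y'(x) = A k sinh(k x) + B k cosh(k x), so
    y'(10) = A k sinh(k·10) + B k cosh(k·10) = 0
    ⇒ B = −A tanh(k·10) = − 2 tanh(2·10).
Therefore the extremal is
    y(x) = 2 cosh(2 x) − 2 tanh(2·10) sinh(2 x).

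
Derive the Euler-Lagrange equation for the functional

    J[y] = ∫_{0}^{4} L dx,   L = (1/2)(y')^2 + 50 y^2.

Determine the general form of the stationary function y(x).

The Lagrangian is L = (1/2)(y')^2 + 50 y^2.
∂L/∂y = 100y.
∂L/∂y' = y'.
The Euler-Lagrange equation d/dx(∂L/∂y') − ∂L/∂y = 0 becomes:
    y'' - 100 y = 0
General solution: y(x) = A e^(10x) + B e^(-10x), where A and B are arbitrary constants fixed by the endpoint conditions.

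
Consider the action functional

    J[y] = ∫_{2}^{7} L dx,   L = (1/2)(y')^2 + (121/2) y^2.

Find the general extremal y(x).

The Lagrangian is L = (1/2)(y')^2 + (121/2) y^2.
∂L/∂y = 121y.
∂L/∂y' = y'.
The Euler-Lagrange equation d/dx(∂L/∂y') − ∂L/∂y = 0 becomes:
    y'' - 121 y = 0
General solution: y(x) = A e^(11x) + B e^(-11x), where A and B are arbitrary constants fixed by the endpoint conditions.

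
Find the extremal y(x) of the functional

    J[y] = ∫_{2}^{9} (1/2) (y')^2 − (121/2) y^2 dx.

The Lagrangian is L = (1/2) (y')^2 − (121/2) y^2.
Compute ∂L/∂y = -121y, ∂L/∂y' = y'.
The Euler-Lagrange equation d/dx(∂L/∂y') − ∂L/∂y = 0 reduces to
    y'' + 121 y = 0.
Its general solution is
    y(x) = A sin(11x) + B cos(11x),
with A, B fixed by the endpoint conditions.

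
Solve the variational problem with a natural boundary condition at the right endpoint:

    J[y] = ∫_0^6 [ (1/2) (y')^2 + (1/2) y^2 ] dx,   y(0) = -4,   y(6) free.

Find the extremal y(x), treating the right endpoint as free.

The Lagrangian L = (1/2) (y')^2 + (1/2) y^2 gives
    ∂L/∂y = 1 y,   ∂L/∂y' = y'.
Euler-Lagrange: y'' − y = 0.
With k = 1, the general solution is
    y(x) = A cosh(x) + B sinh(x).
Fixed left endpoint y(0) = -4 ⇒ A = -4.
The right endpoint x = 6 is free, so the natural (transversality) condition is ∂L/∂y' |_{x=6} = 0, i.e. y'(6) = 0.
Compute y'(x) = A k sinh(k x) + B k cosh(k x), so
    y'(6) = A k sinh(k·6) + B k cosh(k·6) = 0
    ⇒ B = −A tanh(k·6) = 4 tanh(1·6).
Therefore the extremal is
    y(x) = −4 cosh(1 x) + 4 tanh(1·6) sinh(1 x).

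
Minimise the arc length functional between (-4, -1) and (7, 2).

Arc-length functional: J[y] = ∫ sqrt(1 + (y')^2) dx.
Lagrangian L = sqrt(1 + (y')^2) has no explicit y dependence, so ∂L/∂y = 0 and the Euler-Lagrange equation gives
    d/dx( y' / sqrt(1 + (y')^2) ) = 0  ⇒  y' / sqrt(1 + (y')^2) = const.
Hence y' is constant, so y(x) is affine.
Fitting the endpoints (-4, -1) and (7, 2):
    slope m = (2 − (-1)) / (7 − (-4)) = 3/11,
    intercept c = (-1) − m·(-4) = 1/11.
Extremal: y(x) = (3/11) x + 1/11.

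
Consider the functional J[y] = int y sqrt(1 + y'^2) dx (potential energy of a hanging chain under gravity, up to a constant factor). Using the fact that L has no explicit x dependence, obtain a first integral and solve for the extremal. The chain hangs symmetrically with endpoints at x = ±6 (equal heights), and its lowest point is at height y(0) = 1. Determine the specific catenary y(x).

The Lagrangian L(y, y') = y sqrt(1 + y'^2) has no explicit x dependence, so the Beltrami identity applies:
    L − y' ∂L/∂y' = C.
Compute ∂L/∂y' = y · y' / sqrt(1 + y'^2). Then
    L − y' ∂L/∂y'
    = y sqrt(1 + y'^2) − y · y'^2 / sqrt(1 + y'^2)
    = y (1 + y'^2 − y'^2) / sqrt(1 + y'^2)
    = y / sqrt(1 + y'^2) = C.
Squaring gives y^2 = C^2 (1 + y'^2), i.e.
    y'^2 = y^2 / C^2 − 1.
Separating variables,
    dy / sqrt(y^2 − C^2) = dx / C,
and integrating gives arccosh(y / C) = (x − a)/C, so
    y(x) = C cosh((x − a)/C),
the catenary. The constants C and a are fixed by the two endpoint conditions (and, for the hanging-chain problem, the length constraint selects C).
Now fit the given data. The endpoints x = ±6 are symmetric at equal height, so the catenary is even about its minimum: a = 0 and y(x) = C cosh(x/C). The lowest point is y(0) = C cosh(0) = C, and we are told y(0) = 1, so C = 1. Therefore
    y(x) = cosh(x),
and at the endpoints
    y(±6) = cosh(6).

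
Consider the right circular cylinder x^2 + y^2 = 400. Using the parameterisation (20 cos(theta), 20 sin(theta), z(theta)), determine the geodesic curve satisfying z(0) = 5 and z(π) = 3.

Parameterise the cylinder of radius R = 20 as
    r(θ) = (20 cos θ, 20 sin θ, z(θ)).
The arc-length element is
    ds = sqrt(400 + (dz/dθ)^2) dθ,
so the Lagrangian is L = sqrt(400 + z'^2).
L depends on z' only, not on z or θ, so ∂L/∂z = 0 and
    ∂L/∂z' = z' / sqrt(400 + z'^2).
The Euler-Lagrange equation gives
    d/dθ( z' / sqrt(400 + z'^2) ) = 0,
so z' is constant. Integrating once:
    z(θ) = a θ + b,
a helix on the cylinder (a straight line when the cylinder is unrolled). The constants a, b are determined by the endpoint conditions.
With endpoint conditions z(0) = 5 and z(π) = 3: from z(0) = b we get b = 5, and a·π + 5 = 3 gives a = -2/π, so
    z(θ) = (-2/π) θ + 5.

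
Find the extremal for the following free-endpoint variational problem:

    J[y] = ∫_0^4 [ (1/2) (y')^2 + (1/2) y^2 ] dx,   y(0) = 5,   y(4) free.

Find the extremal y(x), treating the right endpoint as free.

The Lagrangian L = (1/2) (y')^2 + (1/2) y^2 gives
    ∂L/∂y = 1 y,   ∂L/∂y' = y'.
Euler-Lagrange: y'' − y = 0.
With k = 1, the general solution is
    y(x) = A cosh(x) + B sinh(x).
Fixed left endpoint y(0) = 5 ⇒ A = 5.
The right endpoint x = 4 is free, so the natural (transversality) condition is ∂L/∂y' |_{x=4} = 0, i.e. y'(4) = 0.
Compute y'(x) = A k sinh(k x) + B k cosh(k x), so
    y'(4) = A k sinh(k·4) + B k cosh(k·4) = 0
    ⇒ B = −A tanh(k·4) = − 5 tanh(1·4).
Therefore the extremal is
    y(x) = 5 cosh(1 x) − 5 tanh(1·4) sinh(1 x).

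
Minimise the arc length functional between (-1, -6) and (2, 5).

Arc-length functional: J[y] = ∫ sqrt(1 + (y')^2) dx.
Lagrangian L = sqrt(1 + (y')^2) has no explicit y dependence, so ∂L/∂y = 0 and the Euler-Lagrange equation gives
    d/dx( y' / sqrt(1 + (y')^2) ) = 0  ⇒  y' / sqrt(1 + (y')^2) = const.
Hence y' is constant, so y(x) is affine.
Fitting the endpoints (-1, -6) and (2, 5):
    slope m = (5 − (-6)) / (2 − (-1)) = 11/3,
    intercept c = (-6) − m·(-1) = -7/3.
Extremal: y(x) = (11/3) x - 7/3.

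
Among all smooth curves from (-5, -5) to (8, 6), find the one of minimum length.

Arc-length functional: J[y] = ∫ sqrt(1 + (y')^2) dx.
Lagrangian L = sqrt(1 + (y')^2) has no explicit y dependence, so ∂L/∂y = 0 and the Euler-Lagrange equation gives
    d/dx( y' / sqrt(1 + (y')^2) ) = 0  ⇒  y' / sqrt(1 + (y')^2) = const.
Hence y' is constant, so y(x) is affine.
Fitting the endpoints (-5, -5) and (8, 6):
    slope m = (6 − (-5)) / (8 − (-5)) = 11/13,
    intercept c = (-5) − m·(-5) = -10/13.
Extremal: y(x) = (11/13) x - 10/13.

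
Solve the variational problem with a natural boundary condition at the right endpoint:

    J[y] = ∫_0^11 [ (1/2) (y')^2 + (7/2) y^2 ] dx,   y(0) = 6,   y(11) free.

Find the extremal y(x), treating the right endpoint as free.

The Lagrangian L = (1/2) (y')^2 + (7/2) y^2 gives
    ∂L/∂y = 7 y,   ∂L/∂y' = y'.
Euler-Lagrange: y'' − 7 y = 0.
With k = sqrt(7), the general solution is
    y(x) = A cosh(sqrt(7) x) + B sinh(sqrt(7) x).
Fixed left endpoint y(0) = 6 ⇒ A = 6.
The right endpoint x = 11 is free, so the natural (transversality) condition is ∂L/∂y' |_{x=11} = 0, i.e. y'(11) = 0.
Compute y'(x) = A k sinh(k x) + B k cosh(k x), so
    y'(11) = A k sinh(k·11) + B k cosh(k·11) = 0
    ⇒ B = −A tanh(k·11) = − 6 tanh(sqrt(7)·11).
Therefore the extremal is
    y(x) = 6 cosh(sqrt(7) x) − 6 tanh(sqrt(7)·11) sinh(sqrt(7) x).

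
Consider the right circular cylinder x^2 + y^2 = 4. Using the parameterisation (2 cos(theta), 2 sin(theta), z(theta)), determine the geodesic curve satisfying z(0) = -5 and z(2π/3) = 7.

Parameterise the cylinder of radius R = 2 as
    r(θ) = (2 cos θ, 2 sin θ, z(θ)).
The arc-length element is
    ds = sqrt(4 + (dz/dθ)^2) dθ,
so the Lagrangian is L = sqrt(4 + z'^2).
L depends on z' only, not on z or θ, so ∂L/∂z = 0 and
    ∂L/∂z' = z' / sqrt(4 + z'^2).
The Euler-Lagrange equation gives
    d/dθ( z' / sqrt(4 + z'^2) ) = 0,
so z' is constant. Integrating once:
    z(θ) = a θ + b,
a helix on the cylinder (a straight line when the cylinder is unrolled). The constants a, b are determined by the endpoint conditions.
With endpoint conditions z(0) = -5 and z(2π/3) = 7: from z(0) = b we get b = -5, and a·2π/3 + -5 = 7 gives a = 18/π, so
    z(θ) = (18/π) θ − 5.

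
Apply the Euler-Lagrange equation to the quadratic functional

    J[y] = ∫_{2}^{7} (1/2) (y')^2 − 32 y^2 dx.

The Lagrangian is L = (1/2) (y')^2 − 32 y^2.
Compute ∂L/∂y = -64y, ∂L/∂y' = y'.
The Euler-Lagrange equation d/dx(∂L/∂y') − ∂L/∂y = 0 reduces to
    y'' + 64 y = 0.
Its general solution is
    y(x) = A sin(8x) + B cos(8x),
with A, B fixed by the endpoint conditions.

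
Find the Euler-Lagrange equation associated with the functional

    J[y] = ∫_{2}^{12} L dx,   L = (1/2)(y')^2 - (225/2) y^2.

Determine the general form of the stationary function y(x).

The Lagrangian is L = (1/2)(y')^2 - (225/2) y^2.
∂L/∂y = -225y.
∂L/∂y' = y'.
The Euler-Lagrange equation d/dx(∂L/∂y') − ∂L/∂y = 0 becomes:
    y'' + 225 y = 0
General solution: y(x) = A sin(15x) + B cos(15x), where A and B are arbitrary constants fixed by the endpoint conditions.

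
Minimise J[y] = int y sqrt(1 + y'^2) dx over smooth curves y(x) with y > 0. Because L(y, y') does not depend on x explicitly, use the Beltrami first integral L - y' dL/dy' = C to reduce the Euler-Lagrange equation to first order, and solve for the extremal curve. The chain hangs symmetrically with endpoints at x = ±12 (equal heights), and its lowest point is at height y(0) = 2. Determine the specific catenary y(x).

The Lagrangian L(y, y') = y sqrt(1 + y'^2) has no explicit x dependence, so the Beltrami identity applies:
    L − y' ∂L/∂y' = C.
Compute ∂L/∂y' = y · y' / sqrt(1 + y'^2). Then
    L − y' ∂L/∂y'
    = y sqrt(1 + y'^2) − y · y'^2 / sqrt(1 + y'^2)
    = y (1 + y'^2 − y'^2) / sqrt(1 + y'^2)
    = y / sqrt(1 + y'^2) = C.
Squaring gives y^2 = C^2 (1 + y'^2), i.e.
    y'^2 = y^2 / C^2 − 1.
Separating variables,
    dy / sqrt(y^2 − C^2) = dx / C,
and integrating gives arccosh(y / C) = (x − a)/C, so
    y(x) = C cosh((x − a)/C),
the catenary. The constants C and a are fixed by the two endpoint conditions (and, for the hanging-chain problem, the length constraint selects C).
Now fit the given data. The endpoints x = ±12 are symmetric at equal height, so the catenary is even about its minimum: a = 0 and y(x) = C cosh(x/C). The lowest point is y(0) = C cosh(0) = C, and we are told y(0) = 2, so C = 2. Therefore
    y(x) = 2 cosh(x/2),
and at the endpoints
    y(±12) = 2 cosh(12/2).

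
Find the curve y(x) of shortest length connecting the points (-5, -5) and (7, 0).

Arc-length functional: J[y] = ∫ sqrt(1 + (y')^2) dx.
Lagrangian L = sqrt(1 + (y')^2) has no explicit y dependence, so ∂L/∂y = 0 and the Euler-Lagrange equation gives
    d/dx( y' / sqrt(1 + (y')^2) ) = 0  ⇒  y' / sqrt(1 + (y')^2) = const.
Hence y' is constant, so y(x) is affine.
Fitting the endpoints (-5, -5) and (7, 0):
    slope m = (0 − (-5)) / (7 − (-5)) = 5/12,
    intercept c = (-5) − m·(-5) = -35/12.
Extremal: y(x) = (5/12) x - 35/12.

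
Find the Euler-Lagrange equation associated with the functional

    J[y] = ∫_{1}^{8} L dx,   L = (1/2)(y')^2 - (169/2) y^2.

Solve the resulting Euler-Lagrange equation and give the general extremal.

The Lagrangian is L = (1/2)(y')^2 - (169/2) y^2.
∂L/∂y = -169y.
∂L/∂y' = y'.
The Euler-Lagrange equation d/dx(∂L/∂y') − ∂L/∂y = 0 becomes:
    y'' + 169 y = 0
General solution: y(x) = A sin(13x) + B cos(13x), where A and B are arbitrary constants fixed by the endpoint conditions.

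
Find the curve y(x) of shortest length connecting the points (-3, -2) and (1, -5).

Arc-length functional: J[y] = ∫ sqrt(1 + (y')^2) dx.
Lagrangian L = sqrt(1 + (y')^2) has no explicit y dependence, so ∂L/∂y = 0 and the Euler-Lagrange equation gives
    d/dx( y' / sqrt(1 + (y')^2) ) = 0  ⇒  y' / sqrt(1 + (y')^2) = const.
Hence y' is constant, so y(x) is affine.
Fitting the endpoints (-3, -2) and (1, -5):
    slope m = ((-5) − (-2)) / (1 − (-3)) = -3/4,
    intercept c = (-2) − m·(-3) = -17/4.
Extremal: y(x) = (-3/4) x - 17/4.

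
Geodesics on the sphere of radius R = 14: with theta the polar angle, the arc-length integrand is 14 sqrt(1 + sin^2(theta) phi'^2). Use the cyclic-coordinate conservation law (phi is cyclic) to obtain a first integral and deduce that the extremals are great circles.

On the sphere of radius R = 14 with spherical coordinates (θ, φ), the induced metric is
    ds^2 = 196(dθ^2 + sin^2(θ) dφ^2).
Parameterise by θ; the arc-length functional is
    J[φ] = ∫ 14 sqrt(1 + sin^2(θ) (dφ/dθ)^2) dθ,
so L = 14 sqrt(1 + sin^2(θ) φ'^2). Compute
    ∂L/∂φ = 0  (L has no explicit φ dependence),
    ∂L/∂φ' = 14 sin^2(θ) φ' / sqrt(1 + sin^2(θ) φ'^2).
Since ∂L/∂φ = 0, the Euler-Lagrange equation
    d/dθ(∂L/∂φ') − ∂L/∂φ = 0
reduces to d/dθ(∂L/∂φ') = 0, i.e. the momentum conjugate to φ is conserved:
    14 sin^2(θ) φ' / sqrt(1 + sin^2(θ) φ'^2) = C.
The overall factor of 14 is constant, so dividing through gives Clairaut's relation sin^2(θ) φ' / sqrt(1 + sin^2(θ) φ'^2) = C' (with C' = C/14). Solving for φ' and integrating gives the great-circle family
    cot(θ) = A cos(φ − φ_0),
i.e. the intersection of the sphere with a plane through the origin. The two constants A and φ_0 (equivalently C and one phase) are fixed by the two endpoint conditions.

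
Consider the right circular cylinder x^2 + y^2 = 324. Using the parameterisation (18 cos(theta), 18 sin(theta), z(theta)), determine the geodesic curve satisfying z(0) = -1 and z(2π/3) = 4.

Parameterise the cylinder of radius R = 18 as
    r(θ) = (18 cos θ, 18 sin θ, z(θ)).
The arc-length element is
    ds = sqrt(324 + (dz/dθ)^2) dθ,
so the Lagrangian is L = sqrt(324 + z'^2).
L depends on z' only, not on z or θ, so ∂L/∂z = 0 and
    ∂L/∂z' = z' / sqrt(324 + z'^2).
The Euler-Lagrange equation gives
    d/dθ( z' / sqrt(324 + z'^2) ) = 0,
so z' is constant. Integrating once:
    z(θ) = a θ + b,
a helix on the cylinder (a straight line when the cylinder is unrolled). The constants a, b are determined by the endpoint conditions.
With endpoint conditions z(0) = -1 and z(2π/3) = 4: from z(0) = b we get b = -1, and a·2π/3 + -1 = 4 gives a = 15/(2π), so
    z(θ) = (15/(2π)) θ − 1.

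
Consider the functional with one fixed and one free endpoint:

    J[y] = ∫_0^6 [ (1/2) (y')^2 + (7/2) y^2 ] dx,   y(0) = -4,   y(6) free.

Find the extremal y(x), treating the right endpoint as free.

The Lagrangian L = (1/2) (y')^2 + (7/2) y^2 gives
    ∂L/∂y = 7 y,   ∂L/∂y' = y'.
Euler-Lagrange: y'' − 7 y = 0.
With k = sqrt(7), the general solution is
    y(x) = A cosh(sqrt(7) x) + B sinh(sqrt(7) x).
Fixed left endpoint y(0) = -4 ⇒ A = -4.
The right endpoint x = 6 is free, so the natural (transversality) condition is ∂L/∂y' |_{x=6} = 0, i.e. y'(6) = 0.
Compute y'(x) = A k sinh(k x) + B k cosh(k x), so
    y'(6) = A k sinh(k·6) + B k cosh(k·6) = 0
    ⇒ B = −A tanh(k·6) = 4 tanh(sqrt(7)·6).
Therefore the extremal is
    y(x) = −4 cosh(sqrt(7) x) + 4 tanh(sqrt(7)·6) sinh(sqrt(7) x).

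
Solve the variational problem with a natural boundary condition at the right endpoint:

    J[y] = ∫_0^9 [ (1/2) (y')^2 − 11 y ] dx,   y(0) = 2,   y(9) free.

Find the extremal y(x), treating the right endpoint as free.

The Lagrangian L = (1/2) (y')^2 − 11 y gives
    ∂L/∂y = −11,   ∂L/∂y' = y'.
Euler-Lagrange: d/dx(y') − (−11) = 0, i.e. y'' + 11 = 0, so
    y(x) = −(11/2) x^2 + C1 x + C2.
Fixed left endpoint y(0) = 2 ⇒ C2 = 2.
The right endpoint x = 9 is free, so the natural (transversality) condition is ∂L/∂y' |_{x=9} = 0, i.e. y'(9) = 0.
Compute y'(x) = −11 x + C1, so y'(9) = −99 + C1 = 0 ⇒ C1 = 99.
Therefore the extremal is
    y(x) = −(11/2) x^2 + 99 x + 2.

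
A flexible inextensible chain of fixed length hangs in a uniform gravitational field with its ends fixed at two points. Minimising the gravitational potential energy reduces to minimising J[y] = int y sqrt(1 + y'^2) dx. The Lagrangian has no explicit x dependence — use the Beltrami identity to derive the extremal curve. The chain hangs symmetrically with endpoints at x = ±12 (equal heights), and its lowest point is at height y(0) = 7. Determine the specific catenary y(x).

The Lagrangian L(y, y') = y sqrt(1 + y'^2) has no explicit x dependence, so the Beltrami identity applies:
    L − y' ∂L/∂y' = C.
Compute ∂L/∂y' = y · y' / sqrt(1 + y'^2). Then
    L − y' ∂L/∂y'
    = y sqrt(1 + y'^2) − y · y'^2 / sqrt(1 + y'^2)
    = y (1 + y'^2 − y'^2) / sqrt(1 + y'^2)
    = y / sqrt(1 + y'^2) = C.
Squaring gives y^2 = C^2 (1 + y'^2), i.e.
    y'^2 = y^2 / C^2 − 1.
Separating variables,
    dy / sqrt(y^2 − C^2) = dx / C,
and integrating gives arccosh(y / C) = (x − a)/C, so
    y(x) = C cosh((x − a)/C),
the catenary. The constants C and a are fixed by the two endpoint conditions (and, for the hanging-chain problem, the length constraint selects C).
Now fit the given data. The endpoints x = ±12 are symmetric at equal height, so the catenary is even about its minimum: a = 0 and y(x) = C cosh(x/C). The lowest point is y(0) = C cosh(0) = C, and we are told y(0) = 7, so C = 7. Therefore
    y(x) = 7 cosh(x/7),
and at the endpoints
    y(±12) = 7 cosh(12/7).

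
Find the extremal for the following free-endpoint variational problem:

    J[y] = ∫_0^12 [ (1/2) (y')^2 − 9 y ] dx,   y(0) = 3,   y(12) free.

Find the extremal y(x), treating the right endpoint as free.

The Lagrangian L = (1/2) (y')^2 − 9 y gives
    ∂L/∂y = −9,   ∂L/∂y' = y'.
Euler-Lagrange: d/dx(y') − (−9) = 0, i.e. y'' + 9 = 0, so
    y(x) = −(9/2) x^2 + C1 x + C2.
Fixed left endpoint y(0) = 3 ⇒ C2 = 3.
The right endpoint x = 12 is free, so the natural (transversality) condition is ∂L/∂y' |_{x=12} = 0, i.e. y'(12) = 0.
Compute y'(x) = −9 x + C1, so y'(12) = −108 + C1 = 0 ⇒ C1 = 108.
Therefore the extremal is
    y(x) = −(9/2) x^2 + 108 x + 3.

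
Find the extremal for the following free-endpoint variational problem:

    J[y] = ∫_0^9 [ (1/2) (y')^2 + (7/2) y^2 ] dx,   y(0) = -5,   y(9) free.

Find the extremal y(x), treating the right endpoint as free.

The Lagrangian L = (1/2) (y')^2 + (7/2) y^2 gives
    ∂L/∂y = 7 y,   ∂L/∂y' = y'.
Euler-Lagrange: y'' − 7 y = 0.
With k = sqrt(7), the general solution is
    y(x) = A cosh(sqrt(7) x) + B sinh(sqrt(7) x).
Fixed left endpoint y(0) = -5 ⇒ A = -5.
The right endpoint x = 9 is free, so the natural (transversality) condition is ∂L/∂y' |_{x=9} = 0, i.e. y'(9) = 0.
Compute y'(x) = A k sinh(k x) + B k cosh(k x), so
    y'(9) = A k sinh(k·9) + B k cosh(k·9) = 0
    ⇒ B = −A tanh(k·9) = 5 tanh(sqrt(7)·9).
Therefore the extremal is
    y(x) = −5 cosh(sqrt(7) x) + 5 tanh(sqrt(7)·9) sinh(sqrt(7) x).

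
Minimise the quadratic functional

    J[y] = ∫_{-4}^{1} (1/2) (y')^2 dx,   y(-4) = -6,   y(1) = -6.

The Lagrangian is L = (1/2) (y')^2.
Compute ∂L/∂y = 0, ∂L/∂y' = y'.
The Euler-Lagrange equation d/dx(∂L/∂y') − ∂L/∂y = 0 reduces to
    y'' = 0.
Its general solution is
    y(x) = A x + B,
with A, B fixed by the endpoint conditions.
Applying the endpoint conditions y(-4) = -6 and y(1) = -6: solve A·-4 + B = -6 and A·1 + B = -6. Subtracting gives A(1 − -4) = -6 − -6, so A = 0, and B = -6 − A·-4 = -6. Therefore
    y(x) = -6.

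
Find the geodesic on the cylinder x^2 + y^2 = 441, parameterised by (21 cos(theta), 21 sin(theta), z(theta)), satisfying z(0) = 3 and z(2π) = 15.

Parameterise the cylinder of radius R = 21 as
    r(θ) = (21 cos θ, 21 sin θ, z(θ)).
The arc-length element is
    ds = sqrt(441 + (dz/dθ)^2) dθ,
so the Lagrangian is L = sqrt(441 + z'^2).
L depends on z' only, not on z or θ, so ∂L/∂z = 0 and
    ∂L/∂z' = z' / sqrt(441 + z'^2).
The Euler-Lagrange equation gives
    d/dθ( z' / sqrt(441 + z'^2) ) = 0,
so z' is constant. Integrating once:
    z(θ) = a θ + b,
a helix on the cylinder (a straight line when the cylinder is unrolled). The constants a, b are determined by the endpoint conditions.
With endpoint conditions z(0) = 3 and z(2π) = 15: from z(0) = b we get b = 3, and a·2π + 3 = 15 gives a = 6/π, so
    z(θ) = (6/π) θ + 3.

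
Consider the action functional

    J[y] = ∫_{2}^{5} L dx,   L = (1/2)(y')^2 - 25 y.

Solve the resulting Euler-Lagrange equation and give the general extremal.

The Lagrangian is L = (1/2)(y')^2 - 25 y.
∂L/∂y = -25.
∂L/∂y' = y'.
The Euler-Lagrange equation d/dx(∂L/∂y') − ∂L/∂y = 0 becomes:
    y'' + 25 = 0
General solution: y(x) = -(25/2) x^2 + A x + B, where A and B are arbitrary constants fixed by the endpoint conditions.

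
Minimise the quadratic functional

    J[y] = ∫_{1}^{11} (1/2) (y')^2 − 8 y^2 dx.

The Lagrangian is L = (1/2) (y')^2 − 8 y^2.
Compute ∂L/∂y = -16y, ∂L/∂y' = y'.
The Euler-Lagrange equation d/dx(∂L/∂y') − ∂L/∂y = 0 reduces to
    y'' + 16 y = 0.
Its general solution is
    y(x) = A sin(4x) + B cos(4x),
with A, B fixed by the endpoint conditions.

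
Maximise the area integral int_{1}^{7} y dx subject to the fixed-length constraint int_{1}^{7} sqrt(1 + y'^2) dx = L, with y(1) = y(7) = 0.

Set up the augmented Lagrangian using a multiplier λ for the length constraint:
    F(y, y') = y − λ sqrt(1 + y'^2).
F has no explicit x dependence, so the Beltrami identity yields a first integral
    F − y' ∂F/∂y' = C.
Compute ∂F/∂y' = −λ y' / sqrt(1 + y'^2). Then
    y − λ sqrt(1 + y'^2) + λ y'^2 / sqrt(1 + y'^2) = C
    ⇒  y − λ / sqrt(1 + y'^2) = C.
Solving for y' and integrating gives
    (x − a)^2 + (y − b)^2 = λ^2,
a circular arc of radius λ. The constants a, b are determined by the endpoint conditions y(1) = y(7) = 0, and λ is fixed implicitly by the length constraint
    ∫_{1}^{7} sqrt(1 + y'^2) dx = L.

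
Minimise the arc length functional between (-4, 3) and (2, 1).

Arc-length functional: J[y] = ∫ sqrt(1 + (y')^2) dx.
Lagrangian L = sqrt(1 + (y')^2) has no explicit y dependence, so ∂L/∂y = 0 and the Euler-Lagrange equation gives
    d/dx( y' / sqrt(1 + (y')^2) ) = 0  ⇒  y' / sqrt(1 + (y')^2) = const.
Hence y' is constant, so y(x) is affine.
Fitting the endpoints (-4, 3) and (2, 1):
    slope m = (1 − 3) / (2 − (-4)) = -1/3,
    intercept c = 3 − m·(-4) = 5/3.
Extremal: y(x) = (-1/3) x + 5/3.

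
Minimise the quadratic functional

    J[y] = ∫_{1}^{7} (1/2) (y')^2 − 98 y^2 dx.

The Lagrangian is L = (1/2) (y')^2 − 98 y^2.
Compute ∂L/∂y = -196y, ∂L/∂y' = y'.
The Euler-Lagrange equation d/dx(∂L/∂y') − ∂L/∂y = 0 reduces to
    y'' + 196 y = 0.
Its general solution is
    y(x) = A sin(14x) + B cos(14x),
with A, B fixed by the endpoint conditions.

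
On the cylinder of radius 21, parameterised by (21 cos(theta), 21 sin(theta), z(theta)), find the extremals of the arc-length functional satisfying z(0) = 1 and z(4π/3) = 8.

Parameterise the cylinder of radius R = 21 as
    r(θ) = (21 cos θ, 21 sin θ, z(θ)).
The arc-length element is
    ds = sqrt(441 + (dz/dθ)^2) dθ,
so the Lagrangian is L = sqrt(441 + z'^2).
L depends on z' only, not on z or θ, so ∂L/∂z = 0 and
    ∂L/∂z' = z' / sqrt(441 + z'^2).
The Euler-Lagrange equation gives
    d/dθ( z' / sqrt(441 + z'^2) ) = 0,
so z' is constant. Integrating once:
    z(θ) = a θ + b,
a helix on the cylinder (a straight line when the cylinder is unrolled). The constants a, b are determined by the endpoint conditions.
With endpoint conditions z(0) = 1 and z(4π/3) = 8: from z(0) = b we get b = 1, and a·4π/3 + 1 = 8 gives a = 21/(4π), so
    z(θ) = (21/(4π)) θ + 1.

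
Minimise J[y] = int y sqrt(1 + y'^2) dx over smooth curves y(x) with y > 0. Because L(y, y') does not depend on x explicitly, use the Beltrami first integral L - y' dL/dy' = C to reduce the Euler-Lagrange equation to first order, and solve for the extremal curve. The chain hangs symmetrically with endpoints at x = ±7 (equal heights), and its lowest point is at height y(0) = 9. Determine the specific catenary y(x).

The Lagrangian L(y, y') = y sqrt(1 + y'^2) has no explicit x dependence, so the Beltrami identity applies:
    L − y' ∂L/∂y' = C.
Compute ∂L/∂y' = y · y' / sqrt(1 + y'^2). Then
    L − y' ∂L/∂y'
    = y sqrt(1 + y'^2) − y · y'^2 / sqrt(1 + y'^2)
    = y (1 + y'^2 − y'^2) / sqrt(1 + y'^2)
    = y / sqrt(1 + y'^2) = C.
Squaring gives y^2 = C^2 (1 + y'^2), i.e.
    y'^2 = y^2 / C^2 − 1.
Separating variables,
    dy / sqrt(y^2 − C^2) = dx / C,
and integrating gives arccosh(y / C) = (x − a)/C, so
    y(x) = C cosh((x − a)/C),
the catenary. The constants C and a are fixed by the two endpoint conditions (and, for the hanging-chain problem, the length constraint selects C).
Now fit the given data. The endpoints x = ±7 are symmetric at equal height, so the catenary is even about its minimum: a = 0 and y(x) = C cosh(x/C). The lowest point is y(0) = C cosh(0) = C, and we are told y(0) = 9, so C = 9. Therefore
    y(x) = 9 cosh(x/9),
and at the endpoints
    y(±7) = 9 cosh(7/9).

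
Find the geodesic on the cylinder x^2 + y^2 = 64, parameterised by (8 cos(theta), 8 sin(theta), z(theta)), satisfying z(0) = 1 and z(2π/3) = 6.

Parameterise the cylinder of radius R = 8 as
    r(θ) = (8 cos θ, 8 sin θ, z(θ)).
The arc-length element is
    ds = sqrt(64 + (dz/dθ)^2) dθ,
so the Lagrangian is L = sqrt(64 + z'^2).
L depends on z' only, not on z or θ, so ∂L/∂z = 0 and
    ∂L/∂z' = z' / sqrt(64 + z'^2).
The Euler-Lagrange equation gives
    d/dθ( z' / sqrt(64 + z'^2) ) = 0,
so z' is constant. Integrating once:
    z(θ) = a θ + b,
a helix on the cylinder (a straight line when the cylinder is unrolled). The constants a, b are determined by the endpoint conditions.
With endpoint conditions z(0) = 1 and z(2π/3) = 6: from z(0) = b we get b = 1, and a·2π/3 + 1 = 6 gives a = 15/(2π), so
    z(θ) = (15/(2π)) θ + 1.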